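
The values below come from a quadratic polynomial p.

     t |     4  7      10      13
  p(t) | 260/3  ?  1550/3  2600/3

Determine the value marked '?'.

The 3 known points determine the degree-2 polynomial uniquely.
Write p(t) = at^2 + bt + c. Substituting each data point gives a linear system:
  16a + 4b + c = 260/3
  100a + 10b + c = 1550/3
  169a + 13b + c = 2600/3
Solving the system yields a = 5, b = 5/3, c = 0.
So p(t) = 5t^2 + (5/3)t.
Then p(7) = 770/3.

770/3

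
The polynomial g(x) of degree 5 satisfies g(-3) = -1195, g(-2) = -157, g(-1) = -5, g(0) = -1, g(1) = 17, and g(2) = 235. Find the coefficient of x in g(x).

2

Write g(x) = ax^5 + bx^4 + cx^3 + dx^2 + ex + k. Substituting each data point gives a linear system:
  -243a + 81b - 27c + 9d - 3e + k = -1195
  -32a + 16b - 8c + 4d - 2e + k = -157
  -a + b - c + d - e + k = -5
  k = -1
  a + b + c + d + e + k = 17
  32a + 16b + 8c + 4d + 2e + k = 235
Solving the system yields a = 5, b = 1, c = 4, d = 6, e = 2, k = -1.
So g(x) = 5x⁵ + x⁴ + 4x³ + 6x² + 2x - 1.
The coefficient of x is 2.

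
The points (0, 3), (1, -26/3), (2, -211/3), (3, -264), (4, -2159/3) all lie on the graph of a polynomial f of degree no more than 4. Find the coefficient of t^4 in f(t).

-2

Write f(t) = at^4 + bt^3 + ct^2 + dt + e. Substituting each data point gives a linear system:
  e = 3
  a + b + c + d + e = -26/3
  16a + 8b + 4c + 2d + e = -211/3
  81a + 27b + 9c + 3d + e = -264
  256a + 64b + 16c + 4d + e = -2159/3
Solving the system yields a = -2, b = -5/3, c = -6, d = -2, e = 3.
So f(t) = -2t^4 - (5/3)t^3 - 6t^2 - 2t + 3.
The leading coefficient is -2.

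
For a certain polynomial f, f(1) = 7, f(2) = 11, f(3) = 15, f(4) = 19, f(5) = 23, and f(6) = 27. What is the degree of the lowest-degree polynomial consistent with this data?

1

Forward differences of the values at u = 1, 2, 3, 4, 5, 6:
  f  : 7  11  15  19  23  27
  Δ  : 4  4  4  4  4
  Δ^2: 0  0  0  0
  Δ^3: 0  0  0
  Δ^4: 0  0
  Δ^5: 0
The first differences are constant (4) and nonzero, while all higher differences vanish, so the minimal degree is 1.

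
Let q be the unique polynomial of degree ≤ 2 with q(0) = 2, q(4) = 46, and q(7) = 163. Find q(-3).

53

Write q(u) = au^2 + bu + c. Substituting each data point gives a linear system:
  c = 2
  16a + 4b + c = 46
  49a + 7b + c = 163
Solving the system yields a = 4, b = -5, c = 2.
So q(u) = 4u^2 - 5u + 2.
Then q(-3) = 53.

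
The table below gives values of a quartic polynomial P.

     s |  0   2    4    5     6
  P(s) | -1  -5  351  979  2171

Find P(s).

Using the Lagrange interpolation formula with nodes 0, 2, 4, 5, 6:
  L_0(s) = (s - 2)(s - 4)(s - 5)(s - 6) / 240
  L_1(s) = s(s - 4)(s - 5)(s - 6) / -48
  L_2(s) = s(s - 2)(s - 5)(s - 6) / 16
  L_3(s) = s(s - 2)(s - 4)(s - 6) / -15
  L_4(s) = s(s - 2)(s - 4)(s - 5) / 48
Then P(s) = -1·L_0(s) - 5·L_1(s) + 351·L_2(s) + 979·L_3(s) + 2171·L_4(s).
Expanding and collecting terms gives P(s) = 2s^4 - s^3 - 5s^2 - 4s - 1.
Check: P(0) = -1. ✓

P(s) = 2s^4 - s^3 - 5s^2 - 4s - 1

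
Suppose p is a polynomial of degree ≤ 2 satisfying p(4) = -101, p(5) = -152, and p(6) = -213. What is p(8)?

Forward differences of the values at x = 4, 5, 6:
  p  : -101  -152  -213
  Δ  : -51  -61
  Δ^2: -10
The second differences are constant, confirming degree 2.
Interpolating (Newton forward form) and evaluating at x = 8 gives p(8) = -365.

-365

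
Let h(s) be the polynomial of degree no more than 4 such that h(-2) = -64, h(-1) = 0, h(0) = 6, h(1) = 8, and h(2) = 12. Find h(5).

-624

Using the Lagrange interpolation formula with nodes -2, -1, 0, 1, 2:
  L_0(s) = (s + 1)s(s - 1)(s - 2) / 24
  L_1(s) = (s + 2)s(s - 1)(s - 2) / -6
  L_2(s) = (s + 2)(s + 1)(s - 1)(s - 2) / 4
  L_3(s) = (s + 2)(s + 1)s(s - 2) / -6
  L_4(s) = (s + 2)(s + 1)s(s - 1) / 24
Then h(s) = -64·L_0(s) + 0·L_1(s) + 6·L_2(s) + 8·L_3(s) + 12·L_4(s).
Expanding and collecting terms gives h(s) = -2s^4 + 5s^3 - s + 6.
Evaluating at s = 5: h(5) = -624.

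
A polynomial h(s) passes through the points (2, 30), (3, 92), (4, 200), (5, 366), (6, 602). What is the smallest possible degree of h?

3

Forward differences of the values at s = 2, 3, 4, 5, 6:
  h  : 30  92  200  366  602
  Δ  : 62  108  166  236
  Δ^2: 46  58  70
  Δ^3: 12  12
  Δ^4: 0
The third differences are constant (12) and nonzero, while all higher differences vanish, so the minimal degree is 3.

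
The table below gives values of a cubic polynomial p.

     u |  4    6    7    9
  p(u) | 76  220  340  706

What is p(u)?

p(u) = u^3 - u^2 + 6u + 4

Using the Lagrange interpolation formula with nodes 4, 6, 7, 9:
  L_0(u) = (u - 6)(u - 7)(u - 9) / -30
  L_1(u) = (u - 4)(u - 7)(u - 9) / 6
  L_2(u) = (u - 4)(u - 6)(u - 9) / -6
  L_3(u) = (u - 4)(u - 6)(u - 7) / 30
Then p(u) = 76·L_0(u) + 220·L_1(u) + 340·L_2(u) + 706·L_3(u).
Expanding and collecting terms gives p(u) = u³ - u² + 6u + 4.
Check: p(7) = 340. ✓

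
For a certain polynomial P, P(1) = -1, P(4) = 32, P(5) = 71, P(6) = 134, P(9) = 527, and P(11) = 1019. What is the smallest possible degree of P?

3

Divided differences on the nodes 1, 4, 5, 6, 9, 11:
  order 0: -1  32  71  134  527  1019
  order 1: 11  39  63  131  246
  order 2: 7  12  17  23
  order 3: 1  1  1
  order 4: 0  0
  order 5: 0
The order-3 divided differences are all 1 (nonzero) and every higher order vanishes, so the data lies on a polynomial of degree exactly 3.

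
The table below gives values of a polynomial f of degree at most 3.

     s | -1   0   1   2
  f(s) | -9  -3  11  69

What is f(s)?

f(s) = 6s^3 + 4s^2 + 4s - 3

Using the Lagrange interpolation formula with nodes -1, 0, 1, 2:
  L_0(s) = s(s - 1)(s - 2) / -6
  L_1(s) = (s + 1)(s - 1)(s - 2) / 2
  L_2(s) = (s + 1)s(s - 2) / -2
  L_3(s) = (s + 1)s(s - 1) / 6
Then f(s) = -9·L_0(s) - 3·L_1(s) + 11·L_2(s) + 69·L_3(s).
Expanding and collecting terms gives f(s) = 6s³ + 4s² + 4s - 3.
Check: f(-1) = -9. ✓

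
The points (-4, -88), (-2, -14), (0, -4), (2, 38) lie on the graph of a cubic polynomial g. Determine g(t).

Using the Lagrange interpolation formula with nodes -4, -2, 0, 2:
  L_0(t) = (t + 2)t(t - 2) / -48
  L_1(t) = (t + 4)t(t - 2) / 16
  L_2(t) = (t + 4)(t + 2)(t - 2) / -16
  L_3(t) = (t + 4)(t + 2)t / 48
Then g(t) = -88·L_0(t) - 14·L_1(t) - 4·L_2(t) + 38·L_3(t).
Expanding and collecting terms gives g(t) = 2t³ + 4t² + 5t - 4.
Check: g(-2) = -14. ✓

g(t) = 2t^3 + 4t^2 + 5t - 4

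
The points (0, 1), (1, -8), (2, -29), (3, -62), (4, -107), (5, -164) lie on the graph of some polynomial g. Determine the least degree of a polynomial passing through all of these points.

2

Forward differences of the values at n = 0, 1, 2, 3, 4, 5:
  g  : 1  -8  -29  -62  -107  -164
  Δ  : -9  -21  -33  -45  -57
  Δ^2: -12  -12  -12  -12
  Δ^3: 0  0  0
  Δ^4: 0  0
  Δ^5: 0
The second differences are constant (-12) and nonzero, while all higher differences vanish, so the minimal degree is 2.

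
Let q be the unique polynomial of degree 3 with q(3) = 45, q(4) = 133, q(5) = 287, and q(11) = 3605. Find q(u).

q(u) = 3u^3 - 3u^2 - 2u - 3

Write q(u) = au^3 + bu^2 + cu + d. Substituting each data point gives a linear system:
  27a + 9b + 3c + d = 45
  64a + 16b + 4c + d = 133
  125a + 25b + 5c + d = 287
  1331a + 121b + 11c + d = 3605
Solving the system yields a = 3, b = -3, c = -2, d = -3.
So q(u) = 3u^3 - 3u^2 - 2u - 3.
Check: q(3) = 45. ✓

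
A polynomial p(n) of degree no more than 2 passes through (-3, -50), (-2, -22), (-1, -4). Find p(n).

p(n) = -5n^2 + 3n + 4

Using the Lagrange interpolation formula with nodes -3, -2, -1:
  L_0(n) = (n + 2)(n + 1) / 2
  L_1(n) = (n + 3)(n + 1) / -1
  L_2(n) = (n + 3)(n + 2) / 2
Then p(n) = -50·L_0(n) - 22·L_1(n) - 4·L_2(n).
Expanding and collecting terms gives p(n) = -5n^2 + 3n + 4.
Check: p(-3) = -50. ✓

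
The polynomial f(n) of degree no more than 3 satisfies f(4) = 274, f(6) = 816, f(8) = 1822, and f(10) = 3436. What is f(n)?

f(n) = 3n^3 + 4n^2 + 3n + 6

Write f(n) = an^3 + bn^2 + cn + d. Substituting each data point gives a linear system:
  64a + 16b + 4c + d = 274
  216a + 36b + 6c + d = 816
  512a + 64b + 8c + d = 1822
  1000a + 100b + 10c + d = 3436
Solving the system yields a = 3, b = 4, c = 3, d = 6.
So f(n) = 3n^3 + 4n^2 + 3n + 6.
Check: f(10) = 3436. ✓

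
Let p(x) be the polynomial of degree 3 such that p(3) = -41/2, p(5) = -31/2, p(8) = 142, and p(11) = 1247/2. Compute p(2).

-11

Using the Lagrange interpolation formula with nodes 3, 5, 8, 11:
  L_0(x) = (x - 5)(x - 8)(x - 11) / -80
  L_1(x) = (x - 3)(x - 8)(x - 11) / 36
  L_2(x) = (x - 3)(x - 5)(x - 11) / -45
  L_3(x) = (x - 3)(x - 5)(x - 8) / 144
Then p(x) = -41/2·L_0(x) - 31/2·L_1(x) + 142·L_2(x) + 1247/2·L_3(x).
Expanding and collecting terms gives p(x) = x^3 - 6x^2 + (3/2)x + 2.
Evaluating at x = 2: p(2) = -11.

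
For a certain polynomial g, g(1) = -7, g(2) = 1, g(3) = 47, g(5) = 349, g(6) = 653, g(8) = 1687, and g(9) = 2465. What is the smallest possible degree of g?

3

Divided differences on the nodes 1, 2, 3, 5, 6, 8, 9:
  order 0: -7  1  47  349  653  1687  2465
  order 1: 8  46  151  304  517  778
  order 2: 19  35  51  71  87
  order 3: 4  4  4  4
  order 4: 0  0  0
  order 5: 0  0
  order 6: 0
The order-3 divided differences are all 4 (nonzero) and every higher order vanishes, so the data lies on a polynomial of degree exactly 3.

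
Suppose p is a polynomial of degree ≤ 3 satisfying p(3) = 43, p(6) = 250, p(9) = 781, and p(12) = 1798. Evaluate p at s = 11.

1395

Write p(s) = as^3 + bs^2 + cs + d. Substituting each data point gives a linear system:
  27a + 9b + 3c + d = 43
  216a + 36b + 6c + d = 250
  729a + 81b + 9c + d = 781
  1728a + 144b + 12c + d = 1798
Solving the system yields a = 1, b = 0, c = 6, d = -2.
So p(s) = s^3 + 6s - 2.
Then p(11) = 1395.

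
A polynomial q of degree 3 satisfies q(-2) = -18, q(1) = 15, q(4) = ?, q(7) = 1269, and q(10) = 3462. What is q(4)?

On equispaced nodes a degree-3 polynomial has vanishing fourth forward difference, so
  q(-2) - 4·q(1) + 6·q(4) - 4·q(7) + q(10) = 0.
Substituting the known values and solving for q(4):
  6·q(4) = 1692
  q(4) = 282.

282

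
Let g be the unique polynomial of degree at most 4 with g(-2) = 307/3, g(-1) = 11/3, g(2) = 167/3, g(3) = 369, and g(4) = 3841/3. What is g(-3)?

Write g(x) = ax^4 + bx^3 + cx^2 + dx + e. Substituting each data point gives a linear system:
  16a - 8b + 4c - 2d + e = 307/3
  a - b + c - d + e = 11/3
  16a + 8b + 4c + 2d + e = 167/3
  81a + 27b + 9c + 3d + e = 369
  256a + 64b + 16c + 4d + e = 3841/3
Solving the system yields a = 6, b = -3, c = -4, d = 1/3, e = -1.
So g(x) = 6x^4 - 3x^3 - 4x^2 + (1/3)x - 1.
Then g(-3) = 529.

529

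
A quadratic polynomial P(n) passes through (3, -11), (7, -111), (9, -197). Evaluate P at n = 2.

Write P(n) = an^2 + bn + c. Substituting each data point gives a linear system:
  9a + 3b + c = -11
  49a + 7b + c = -111
  81a + 9b + c = -197
Solving the system yields a = -3, b = 5, c = 1.
So P(n) = -3n² + 5n + 1.
Then P(2) = -1.

-1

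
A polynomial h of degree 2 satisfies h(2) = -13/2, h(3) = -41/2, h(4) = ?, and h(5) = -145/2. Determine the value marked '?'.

-85/2

The 3 known points determine the degree-2 polynomial uniquely.
Write h(s) = as^2 + bs + c. Substituting each data point gives a linear system:
  4a + 2b + c = -13/2
  9a + 3b + c = -41/2
  25a + 5b + c = -145/2
Solving the system yields a = -4, b = 6, c = -5/2.
So h(s) = -4s^2 + 6s - 5/2.
Then h(4) = -85/2.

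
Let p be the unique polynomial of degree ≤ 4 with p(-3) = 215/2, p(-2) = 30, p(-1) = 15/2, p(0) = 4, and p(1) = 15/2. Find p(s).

Write p(s) = as^4 + bs^3 + cs^2 + ds + e. Substituting each data point gives a linear system:
  81a - 27b + 9c - 3d + e = 215/2
  16a - 8b + 4c - 2d + e = 30
  a - b + c - d + e = 15/2
  e = 4
  a + b + c + d + e = 15/2
Solving the system yields a = 1, b = 0, c = 5/2, d = 0, e = 4.
So p(s) = s⁴ + (5/2)s² + 4.
Check: p(-1) = 15/2. ✓

p(s) = s^4 + (5/2)s^2 + 4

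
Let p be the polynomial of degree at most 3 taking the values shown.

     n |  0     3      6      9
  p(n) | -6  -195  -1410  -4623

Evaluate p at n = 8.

-3270

Write p(n) = an^3 + bn^2 + cn + d. Substituting each data point gives a linear system:
  d = -6
  27a + 9b + 3c + d = -195
  216a + 36b + 6c + d = -1410
  729a + 81b + 9c + d = -4623
Solving the system yields a = -6, b = -3, c = 0, d = -6.
So p(n) = -6n^3 - 3n^2 - 6.
Then p(8) = -3270.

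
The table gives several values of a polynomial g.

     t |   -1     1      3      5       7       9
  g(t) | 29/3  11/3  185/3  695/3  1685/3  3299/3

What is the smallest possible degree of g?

Forward differences of the values at t = -1, 1, 3, 5, 7, 9:
  g  : 29/3  11/3  185/3  695/3  1685/3  3299/3
  Δ  : -6  58  170  330  538
  Δ^2: 64  112  160  208
  Δ^3: 48  48  48
  Δ^4: 0  0
  Δ^5: 0
The third differences are constant (48) and nonzero, while all higher differences vanish, so the minimal degree is 3.

3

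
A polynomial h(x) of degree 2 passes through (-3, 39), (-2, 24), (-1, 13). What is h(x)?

Write h(x) = ax^2 + bx + c. Substituting each data point gives a linear system:
  9a - 3b + c = 39
  4a - 2b + c = 24
  a - b + c = 13
Solving the system yields a = 2, b = -5, c = 6.
So h(x) = 2x² - 5x + 6.
Check: h(-3) = 39. ✓

h(x) = 2x^2 - 5x + 6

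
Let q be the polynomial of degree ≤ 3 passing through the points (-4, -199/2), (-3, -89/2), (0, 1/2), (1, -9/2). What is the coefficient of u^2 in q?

Write q(u) = au^3 + bu^2 + cu + d. Substituting each data point gives a linear system:
  -64a + 16b - 4c + d = -199/2
  -27a + 9b - 3c + d = -89/2
  d = 1/2
  a + b + c + d = -9/2
Solving the system yields a = 1, b = -3, c = -3, d = 1/2.
So q(u) = u³ - 3u² - 3u + 1/2.
The coefficient of u^2 is -3.

-3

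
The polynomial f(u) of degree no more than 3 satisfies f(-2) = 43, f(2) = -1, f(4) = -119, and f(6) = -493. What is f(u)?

Write f(u) = au^3 + bu^2 + cu + d. Substituting each data point gives a linear system:
  -8a + 4b - 2c + d = 43
  8a + 4b + 2c + d = -1
  64a + 16b + 4c + d = -119
  216a + 36b + 6c + d = -493
Solving the system yields a = -3, b = 4, c = 1, d = 5.
So f(u) = -3u^3 + 4u^2 + u + 5.
Check: f(-2) = 43. ✓

f(u) = -3u^3 + 4u^2 + u + 5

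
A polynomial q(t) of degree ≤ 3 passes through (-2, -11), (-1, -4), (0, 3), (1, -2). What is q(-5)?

Forward differences of the values at t = -2, -1, 0, 1:
  q  : -11  -4  3  -2
  Δ  : 7  7  -5
  Δ^2: 0  -12
  Δ^3: -12
The third differences are constant, confirming degree 3.
Interpolating (Newton forward form) and evaluating at t = -5 gives q(-5) = 88.

88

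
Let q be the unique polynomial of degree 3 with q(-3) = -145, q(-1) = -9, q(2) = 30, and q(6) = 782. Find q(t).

q(t) = 4t^3 - 3t^2 + 4t + 2

Write q(t) = at^3 + bt^2 + ct + d. Substituting each data point gives a linear system:
  -27a + 9b - 3c + d = -145
  -a + b - c + d = -9
  8a + 4b + 2c + d = 30
  216a + 36b + 6c + d = 782
Solving the system yields a = 4, b = -3, c = 4, d = 2.
So q(t) = 4t^3 - 3t^2 + 4t + 2.
Check: q(-1) = -9. ✓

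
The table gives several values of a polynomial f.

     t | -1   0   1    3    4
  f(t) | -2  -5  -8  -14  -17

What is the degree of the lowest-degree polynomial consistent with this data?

Divided differences on the nodes -1, 0, 1, 3, 4:
  order 0: -2  -5  -8  -14  -17
  order 1: -3  -3  -3  -3
  order 2: 0  0  0
  order 3: 0  0
  order 4: 0
The order-1 divided differences are all -3 (nonzero) and every higher order vanishes, so the data lies on a polynomial of degree exactly 1.

1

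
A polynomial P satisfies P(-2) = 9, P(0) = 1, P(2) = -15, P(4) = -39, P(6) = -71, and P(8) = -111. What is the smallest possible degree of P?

2

Forward differences of the values at t = -2, 0, 2, 4, 6, 8:
  P  : 9  1  -15  -39  -71  -111
  Δ  : -8  -16  -24  -32  -40
  Δ^2: -8  -8  -8  -8
  Δ^3: 0  0  0
  Δ^4: 0  0
  Δ^5: 0
The second differences are constant (-8) and nonzero, while all higher differences vanish, so the minimal degree is 2.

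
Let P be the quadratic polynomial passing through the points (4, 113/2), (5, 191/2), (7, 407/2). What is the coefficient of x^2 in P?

Write P(x) = ax^2 + bx + c. Substituting each data point gives a linear system:
  16a + 4b + c = 113/2
  25a + 5b + c = 191/2
  49a + 7b + c = 407/2
Solving the system yields a = 5, b = -6, c = 1/2.
So P(x) = 5x^2 - 6x + 1/2.
The leading coefficient is 5.

5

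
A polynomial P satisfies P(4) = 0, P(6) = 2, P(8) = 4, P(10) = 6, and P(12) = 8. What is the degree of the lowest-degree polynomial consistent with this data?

1

Forward differences of the values at n = 4, 6, 8, 10, 12:
  P  : 0  2  4  6  8
  Δ  : 2  2  2  2
  Δ^2: 0  0  0
  Δ^3: 0  0
  Δ^4: 0
The first differences are constant (2) and nonzero, while all higher differences vanish, so the minimal degree is 1.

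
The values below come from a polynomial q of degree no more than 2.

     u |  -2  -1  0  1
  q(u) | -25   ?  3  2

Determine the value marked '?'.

The 3 known points determine the degree-2 polynomial uniquely.
Write q(u) = au^2 + bu + c. Substituting each data point gives a linear system:
  4a - 2b + c = -25
  c = 3
  a + b + c = 2
Solving the system yields a = -5, b = 4, c = 3.
So q(u) = -5u^2 + 4u + 3.
Then q(-1) = -6.

-6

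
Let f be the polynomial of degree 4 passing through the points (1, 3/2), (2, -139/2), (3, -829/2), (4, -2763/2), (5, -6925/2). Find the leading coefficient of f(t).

Write f(t) = at^4 + bt^3 + ct^2 + dt + e. Substituting each data point gives a linear system:
  a + b + c + d + e = 3/2
  16a + 8b + 4c + 2d + e = -139/2
  81a + 27b + 9c + 3d + e = -829/2
  256a + 64b + 16c + 4d + e = -2763/2
  625a + 125b + 25c + 5d + e = -6925/2
Solving the system yields a = -6, b = 2, c = 1, d = 2, e = 5/2.
So f(t) = -6t^4 + 2t^3 + t^2 + 2t + 5/2.
The leading coefficient is -6.

-6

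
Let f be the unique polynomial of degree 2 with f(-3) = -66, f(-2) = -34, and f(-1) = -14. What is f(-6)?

-234

Write f(s) = as^2 + bs + c. Substituting each data point gives a linear system:
  9a - 3b + c = -66
  4a - 2b + c = -34
  a - b + c = -14
Solving the system yields a = -6, b = 2, c = -6.
So f(s) = -6s^2 + 2s - 6.
Then f(-6) = -234.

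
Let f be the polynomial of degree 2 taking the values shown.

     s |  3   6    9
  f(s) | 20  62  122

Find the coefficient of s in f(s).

Write f(s) = as^2 + bs + c. Substituting each data point gives a linear system:
  9a + 3b + c = 20
  36a + 6b + c = 62
  81a + 9b + c = 122
Solving the system yields a = 1, b = 5, c = -4.
So f(s) = s² + 5s - 4.
The coefficient of s is 5.

5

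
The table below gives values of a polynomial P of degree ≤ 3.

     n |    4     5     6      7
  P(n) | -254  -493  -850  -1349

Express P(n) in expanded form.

Using the Lagrange interpolation formula with nodes 4, 5, 6, 7:
  L_0(n) = (n - 5)(n - 6)(n - 7) / -6
  L_1(n) = (n - 4)(n - 6)(n - 7) / 2
  L_2(n) = (n - 4)(n - 5)(n - 7) / -2
  L_3(n) = (n - 4)(n - 5)(n - 6) / 6
Then P(n) = -254·L_0(n) - 493·L_1(n) - 850·L_2(n) - 1349·L_3(n).
Expanding and collecting terms gives P(n) = -4n^3 + n^2 - 4n + 2.
Check: P(5) = -493. ✓

P(n) = -4n^3 + n^2 - 4n + 2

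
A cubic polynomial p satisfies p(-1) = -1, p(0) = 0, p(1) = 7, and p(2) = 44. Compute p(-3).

-81

Forward differences of the values at s = -1, 0, 1, 2:
  p  : -1  0  7  44
  Δ  : 1  7  37
  Δ^2: 6  30
  Δ^3: 24
The third differences are constant, confirming degree 3.
Interpolating (Newton forward form) and evaluating at s = -3 gives p(-3) = -81.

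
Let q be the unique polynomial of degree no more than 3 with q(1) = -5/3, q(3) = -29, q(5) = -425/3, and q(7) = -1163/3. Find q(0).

Using the Lagrange interpolation formula with nodes 1, 3, 5, 7:
  L_0(u) = (u - 3)(u - 5)(u - 7) / -48
  L_1(u) = (u - 1)(u - 5)(u - 7) / 16
  L_2(u) = (u - 1)(u - 3)(u - 7) / -16
  L_3(u) = (u - 1)(u - 3)(u - 5) / 48
Then q(u) = -5/3·L_0(u) - 29·L_1(u) - 425/3·L_2(u) - 1163/3·L_3(u).
Expanding and collecting terms gives q(u) = -u^3 - (5/3)u^2 + 6u - 5.
Evaluating at u = 0: q(0) = -5.

-5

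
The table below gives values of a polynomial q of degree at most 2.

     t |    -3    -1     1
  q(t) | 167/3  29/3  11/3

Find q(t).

Write q(t) = at^2 + bt + c. Substituting each data point gives a linear system:
  9a - 3b + c = 167/3
  a - b + c = 29/3
  a + b + c = 11/3
Solving the system yields a = 5, b = -3, c = 5/3.
So q(t) = 5t^2 - 3t + 5/3.
Check: q(-1) = 29/3. ✓

q(t) = 5t^2 - 3t + 5/3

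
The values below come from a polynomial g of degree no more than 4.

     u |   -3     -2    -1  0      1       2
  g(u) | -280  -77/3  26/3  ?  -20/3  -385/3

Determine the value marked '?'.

The 5 known points determine the degree-4 polynomial uniquely.
Write g(u) = au^4 + bu^3 + cu^2 + du + e. Substituting each data point gives a linear system:
  81a - 27b + 9c - 3d + e = -280
  16a - 8b + 4c - 2d + e = -77/3
  a - b + c - d + e = 26/3
  a + b + c + d + e = -20/3
  16a + 8b + 4c + 2d + e = -385/3
Solving the system yields a = -6, b = -6, c = 4, d = -5/3, e = 3.
So g(u) = -6u⁴ - 6u³ + 4u² - (5/3)u + 3.
Then g(0) = 3.

3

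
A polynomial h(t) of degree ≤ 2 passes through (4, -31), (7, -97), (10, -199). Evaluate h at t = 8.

Using the Lagrange interpolation formula with nodes 4, 7, 10:
  L_0(t) = (t - 7)(t - 10) / 18
  L_1(t) = (t - 4)(t - 10) / -9
  L_2(t) = (t - 4)(t - 7) / 18
Then h(t) = -31·L_0(t) - 97·L_1(t) - 199·L_2(t).
Expanding and collecting terms gives h(t) = -2t^2 + 1.
Evaluating at t = 8: h(8) = -127.

-127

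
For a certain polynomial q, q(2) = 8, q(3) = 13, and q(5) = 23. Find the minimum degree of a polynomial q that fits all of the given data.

Divided differences on the nodes 2, 3, 5:
  order 0: 8  13  23
  order 1: 5  5
  order 2: 0
The order-1 divided differences are all 5 (nonzero) and every higher order vanishes, so the data lies on a polynomial of degree exactly 1.

1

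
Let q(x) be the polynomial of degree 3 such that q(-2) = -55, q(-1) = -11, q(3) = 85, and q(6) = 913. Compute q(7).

1493

Write q(x) = ax^3 + bx^2 + cx + d. Substituting each data point gives a linear system:
  -8a + 4b - 2c + d = -55
  -a + b - c + d = -11
  27a + 9b + 3c + d = 85
  216a + 36b + 6c + d = 913
Solving the system yields a = 5, b = -4, c = -3, d = -5.
So q(x) = 5x^3 - 4x^2 - 3x - 5.
Then q(7) = 1493.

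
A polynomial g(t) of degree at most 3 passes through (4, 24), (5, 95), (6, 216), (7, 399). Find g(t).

g(t) = 2t^3 - 5t^2 - 6t

Write g(t) = at^3 + bt^2 + ct + d. Substituting each data point gives a linear system:
  64a + 16b + 4c + d = 24
  125a + 25b + 5c + d = 95
  216a + 36b + 6c + d = 216
  343a + 49b + 7c + d = 399
Solving the system yields a = 2, b = -5, c = -6, d = 0.
So g(t) = 2t³ - 5t² - 6t.
Check: g(6) = 216. ✓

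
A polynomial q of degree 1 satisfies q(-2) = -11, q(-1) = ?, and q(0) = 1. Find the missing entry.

-5

The 2 known points determine the degree-1 polynomial uniquely.
Write q(t) = at + b. Substituting each data point gives a linear system:
  -2a + b = -11
  b = 1
Solving the system yields a = 6, b = 1.
So q(t) = 6t + 1.
Then q(-1) = -5.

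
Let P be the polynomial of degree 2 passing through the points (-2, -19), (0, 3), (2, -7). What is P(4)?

Using the Lagrange interpolation formula with nodes -2, 0, 2:
  L_0(u) = u(u - 2) / 8
  L_1(u) = (u + 2)(u - 2) / -4
  L_2(u) = (u + 2)u / 8
Then P(u) = -19·L_0(u) + 3·L_1(u) - 7·L_2(u).
Expanding and collecting terms gives P(u) = -4u² + 3u + 3.
Evaluating at u = 4: P(4) = -49.

-49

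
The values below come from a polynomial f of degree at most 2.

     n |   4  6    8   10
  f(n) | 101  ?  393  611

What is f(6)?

223

The 3 known points determine the degree-2 polynomial uniquely.
Write f(n) = an^2 + bn + c. Substituting each data point gives a linear system:
  16a + 4b + c = 101
  64a + 8b + c = 393
  100a + 10b + c = 611
Solving the system yields a = 6, b = 1, c = 1.
So f(n) = 6n^2 + n + 1.
Then f(6) = 223.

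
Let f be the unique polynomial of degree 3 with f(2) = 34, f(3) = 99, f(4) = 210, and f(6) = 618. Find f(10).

2514

Using the Lagrange interpolation formula with nodes 2, 3, 4, 6:
  L_0(n) = (n - 3)(n - 4)(n - 6) / -8
  L_1(n) = (n - 2)(n - 4)(n - 6) / 3
  L_2(n) = (n - 2)(n - 3)(n - 6) / -4
  L_3(n) = (n - 2)(n - 3)(n - 4) / 24
Then f(n) = 34·L_0(n) + 99·L_1(n) + 210·L_2(n) + 618·L_3(n).
Expanding and collecting terms gives f(n) = 2n³ + 5n² + 2n - 6.
Evaluating at n = 10: f(10) = 2514.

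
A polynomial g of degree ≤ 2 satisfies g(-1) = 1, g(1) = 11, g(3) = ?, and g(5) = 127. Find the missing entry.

On equispaced nodes a degree-2 polynomial has vanishing third forward difference, so
  - g(-1) + 3·g(1) - 3·g(3) + g(5) = 0.
Substituting the known values and solving for g(3):
  -3·g(3) = -159
  g(3) = 53.

53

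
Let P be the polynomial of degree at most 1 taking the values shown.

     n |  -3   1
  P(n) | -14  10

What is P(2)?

Write P(n) = an + b. Substituting each data point gives a linear system:
  -3a + b = -14
  a + b = 10
Solving the system yields a = 6, b = 4.
So P(n) = 6n + 4.
Then P(2) = 16.

16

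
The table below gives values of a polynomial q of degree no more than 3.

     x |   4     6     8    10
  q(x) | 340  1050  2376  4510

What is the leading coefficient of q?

4

Write q(x) = ax^3 + bx^2 + cx + d. Substituting each data point gives a linear system:
  64a + 16b + 4c + d = 340
  216a + 36b + 6c + d = 1050
  512a + 64b + 8c + d = 2376
  1000a + 100b + 10c + d = 4510
Solving the system yields a = 4, b = 5, c = 1, d = 0.
So q(x) = 4x^3 + 5x^2 + x.
The leading coefficient is 4.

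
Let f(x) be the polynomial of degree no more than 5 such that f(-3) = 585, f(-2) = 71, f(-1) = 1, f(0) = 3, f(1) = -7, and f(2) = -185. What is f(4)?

-4189

Forward differences of the values at x = -3, -2, -1, 0, 1, 2:
  f  : 585  71  1  3  -7  -185
  Δ  : -514  -70  2  -10  -178
  Δ^2: 444  72  -12  -168
  Δ^3: -372  -84  -156
  Δ^4: 288  -72
  Δ^5: -360
The fifth differences are constant, confirming degree 5.
Interpolating (Newton forward form) and evaluating at x = 4 gives f(4) = -4189.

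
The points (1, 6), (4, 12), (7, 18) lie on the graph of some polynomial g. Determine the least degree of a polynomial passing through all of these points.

Forward differences of the values at x = 1, 4, 7:
  g  : 6  12  18
  Δ  : 6  6
  Δ^2: 0
The first differences are constant (6) and nonzero, while all higher differences vanish, so the minimal degree is 1.

1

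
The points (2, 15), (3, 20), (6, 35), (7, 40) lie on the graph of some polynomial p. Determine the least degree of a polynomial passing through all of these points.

1

Divided differences on the nodes 2, 3, 6, 7:
  order 0: 15  20  35  40
  order 1: 5  5  5
  order 2: 0  0
  order 3: 0
The order-1 divided differences are all 5 (nonzero) and every higher order vanishes, so the data lies on a polynomial of degree exactly 1.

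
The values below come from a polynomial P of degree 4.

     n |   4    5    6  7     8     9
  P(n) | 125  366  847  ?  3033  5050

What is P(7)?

1688

On equispaced nodes a degree-4 polynomial has vanishing fifth forward difference, so
  - P(4) + 5·P(5) - 10·P(6) + 10·P(7) - 5·P(8) + P(9) = 0.
Substituting the known values and solving for P(7):
  10·P(7) = 16880
  P(7) = 1688.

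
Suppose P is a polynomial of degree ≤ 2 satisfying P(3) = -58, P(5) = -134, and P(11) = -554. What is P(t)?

P(t) = -4t^2 - 6t - 4

Write P(t) = at^2 + bt + c. Substituting each data point gives a linear system:
  9a + 3b + c = -58
  25a + 5b + c = -134
  121a + 11b + c = -554
Solving the system yields a = -4, b = -6, c = -4.
So P(t) = -4t^2 - 6t - 4.
Check: P(5) = -134. ✓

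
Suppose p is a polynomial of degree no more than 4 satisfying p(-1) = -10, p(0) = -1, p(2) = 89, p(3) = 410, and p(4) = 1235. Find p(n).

Write p(n) = an^4 + bn^3 + cn^2 + dn + e. Substituting each data point gives a linear system:
  a - b + c - d + e = -10
  e = -1
  16a + 8b + 4c + 2d + e = 89
  81a + 27b + 9c + 3d + e = 410
  256a + 64b + 16c + 4d + e = 1235
Solving the system yields a = 4, b = 4, c = -4, d = 5, e = -1.
So p(n) = 4n⁴ + 4n³ - 4n² + 5n - 1.
Check: p(4) = 1235. ✓

p(n) = 4n^4 + 4n^3 - 4n^2 + 5n - 1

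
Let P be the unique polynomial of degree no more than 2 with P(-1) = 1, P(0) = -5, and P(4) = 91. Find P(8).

379

Using the Lagrange interpolation formula with nodes -1, 0, 4:
  L_0(t) = t(t - 4) / 5
  L_1(t) = (t + 1)(t - 4) / -4
  L_2(t) = (t + 1)t / 20
Then P(t) = 1·L_0(t) - 5·L_1(t) + 91·L_2(t).
Expanding and collecting terms gives P(t) = 6t^2 - 5.
Evaluating at t = 8: P(8) = 379.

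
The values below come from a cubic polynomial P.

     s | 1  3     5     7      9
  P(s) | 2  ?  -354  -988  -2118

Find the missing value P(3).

The 4 known points determine the degree-3 polynomial uniquely.
Write P(s) = as^3 + bs^2 + cs + d. Substituting each data point gives a linear system:
  a + b + c + d = 2
  125a + 25b + 5c + d = -354
  343a + 49b + 7c + d = -988
  729a + 81b + 9c + d = -2118
Solving the system yields a = -3, b = 1, c = -2, d = 6.
So P(s) = -3s³ + s² - 2s + 6.
Then P(3) = -72.

-72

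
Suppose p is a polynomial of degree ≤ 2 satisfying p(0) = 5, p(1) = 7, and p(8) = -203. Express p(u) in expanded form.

p(u) = -4u^2 + 6u + 5

Using the Lagrange interpolation formula with nodes 0, 1, 8:
  L_0(u) = (u - 1)(u - 8) / 8
  L_1(u) = u(u - 8) / -7
  L_2(u) = u(u - 1) / 56
Then p(u) = 5·L_0(u) + 7·L_1(u) - 203·L_2(u).
Expanding and collecting terms gives p(u) = -4u² + 6u + 5.
Check: p(1) = 7. ✓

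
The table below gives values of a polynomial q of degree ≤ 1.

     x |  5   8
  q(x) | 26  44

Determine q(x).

Using the Lagrange interpolation formula with nodes 5, 8:
  L_0(x) = (x - 8) / -3
  L_1(x) = (x - 5) / 3
Then q(x) = 26·L_0(x) + 44·L_1(x).
Expanding and collecting terms gives q(x) = 6x - 4.
Check: q(8) = 44. ✓

q(x) = 6x - 4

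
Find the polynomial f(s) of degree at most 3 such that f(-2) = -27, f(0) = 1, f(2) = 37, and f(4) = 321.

f(s) = 5s^3 + s^2 - 4s + 1

Write f(s) = as^3 + bs^2 + cs + d. Substituting each data point gives a linear system:
  -8a + 4b - 2c + d = -27
  d = 1
  8a + 4b + 2c + d = 37
  64a + 16b + 4c + d = 321
Solving the system yields a = 5, b = 1, c = -4, d = 1.
So f(s) = 5s^3 + s^2 - 4s + 1.
Check: f(-2) = -27. ✓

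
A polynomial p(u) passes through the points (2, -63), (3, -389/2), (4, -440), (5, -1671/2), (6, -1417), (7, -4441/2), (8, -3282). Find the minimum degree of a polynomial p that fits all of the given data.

3

Forward differences of the values at u = 2, 3, 4, 5, 6, 7, 8:
  p  : -63  -389/2  -440  -1671/2  -1417  -4441/2  -3282
  Δ  : -263/2  -491/2  -791/2  -1163/2  -1607/2  -2123/2
  Δ^2: -114  -150  -186  -222  -258
  Δ^3: -36  -36  -36  -36
  Δ^4: 0  0  0
  Δ^5: 0  0
  Δ^6: 0
The third differences are constant (-36) and nonzero, while all higher differences vanish, so the minimal degree is 3.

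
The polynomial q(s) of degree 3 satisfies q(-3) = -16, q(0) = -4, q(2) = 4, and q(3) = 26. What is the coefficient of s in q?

-2

Write q(s) = as^3 + bs^2 + cs + d. Substituting each data point gives a linear system:
  -27a + 9b - 3c + d = -16
  d = -4
  8a + 4b + 2c + d = 4
  27a + 9b + 3c + d = 26
Solving the system yields a = 1, b = 1, c = -2, d = -4.
So q(s) = s^3 + s^2 - 2s - 4.
The coefficient of s is -2.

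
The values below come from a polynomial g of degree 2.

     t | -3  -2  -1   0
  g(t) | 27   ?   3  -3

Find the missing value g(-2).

On equispaced nodes a degree-2 polynomial has vanishing third forward difference, so
  - g(-3) + 3·g(-2) - 3·g(-1) + g(0) = 0.
Substituting the known values and solving for g(-2):
  3·g(-2) = 39
  g(-2) = 13.

13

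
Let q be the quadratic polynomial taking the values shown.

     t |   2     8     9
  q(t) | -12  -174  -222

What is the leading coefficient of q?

-3

Write q(t) = at^2 + bt + c. Substituting each data point gives a linear system:
  4a + 2b + c = -12
  64a + 8b + c = -174
  81a + 9b + c = -222
Solving the system yields a = -3, b = 3, c = -6.
So q(t) = -3t² + 3t - 6.
The leading coefficient is -3.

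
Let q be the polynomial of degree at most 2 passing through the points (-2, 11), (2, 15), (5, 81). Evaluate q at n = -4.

Using the Lagrange interpolation formula with nodes -2, 2, 5:
  L_0(n) = (n - 2)(n - 5) / 28
  L_1(n) = (n + 2)(n - 5) / -12
  L_2(n) = (n + 2)(n - 2) / 21
Then q(n) = 11·L_0(n) + 15·L_1(n) + 81·L_2(n).
Expanding and collecting terms gives q(n) = 3n^2 + n + 1.
Evaluating at n = -4: q(-4) = 45.

45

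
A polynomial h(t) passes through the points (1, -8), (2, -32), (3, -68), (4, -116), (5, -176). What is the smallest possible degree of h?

2

Forward differences of the values at t = 1, 2, 3, 4, 5:
  h  : -8  -32  -68  -116  -176
  Δ  : -24  -36  -48  -60
  Δ^2: -12  -12  -12
  Δ^3: 0  0
  Δ^4: 0
The second differences are constant (-12) and nonzero, while all higher differences vanish, so the minimal degree is 2.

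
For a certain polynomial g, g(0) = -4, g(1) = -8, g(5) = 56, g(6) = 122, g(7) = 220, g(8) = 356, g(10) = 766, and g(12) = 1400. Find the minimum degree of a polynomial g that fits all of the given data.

3

Divided differences on the nodes 0, 1, 5, 6, 7, 8, 10, 12:
  order 0: -4  -8  56  122  220  356  766  1400
  order 1: -4  16  66  98  136  205  317
  order 2: 4  10  16  19  23  28
  order 3: 1  1  1  1  1
  order 4: 0  0  0  0
  order 5: 0  0  0
  order 6: 0  0
  order 7: 0
The order-3 divided differences are all 1 (nonzero) and every higher order vanishes, so the data lies on a polynomial of degree exactly 3.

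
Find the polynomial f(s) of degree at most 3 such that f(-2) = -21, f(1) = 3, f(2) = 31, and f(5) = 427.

f(s) = 3s^3 + 2s^2 + s - 3

Write f(s) = as^3 + bs^2 + cs + d. Substituting each data point gives a linear system:
  -8a + 4b - 2c + d = -21
  a + b + c + d = 3
  8a + 4b + 2c + d = 31
  125a + 25b + 5c + d = 427
Solving the system yields a = 3, b = 2, c = 1, d = -3.
So f(s) = 3s³ + 2s² + s - 3.
Check: f(2) = 31. ✓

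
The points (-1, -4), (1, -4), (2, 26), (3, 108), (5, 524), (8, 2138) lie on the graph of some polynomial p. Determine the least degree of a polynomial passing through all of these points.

3

Divided differences on the nodes -1, 1, 2, 3, 5, 8:
  order 0: -4  -4  26  108  524  2138
  order 1: 0  30  82  208  538
  order 2: 10  26  42  66
  order 3: 4  4  4
  order 4: 0  0
  order 5: 0
The order-3 divided differences are all 4 (nonzero) and every higher order vanishes, so the data lies on a polynomial of degree exactly 3.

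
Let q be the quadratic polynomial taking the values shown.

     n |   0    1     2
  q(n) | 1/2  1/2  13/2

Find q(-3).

Write q(n) = an^2 + bn + c. Substituting each data point gives a linear system:
  c = 1/2
  a + b + c = 1/2
  4a + 2b + c = 13/2
Solving the system yields a = 3, b = -3, c = 1/2.
So q(n) = 3n² - 3n + 1/2.
Then q(-3) = 73/2.

73/2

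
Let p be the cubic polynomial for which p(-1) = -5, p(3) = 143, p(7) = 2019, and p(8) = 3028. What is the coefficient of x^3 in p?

6

Write p(x) = ax^3 + bx^2 + cx + d. Substituting each data point gives a linear system:
  -a + b - c + d = -5
  27a + 9b + 3c + d = 143
  343a + 49b + 7c + d = 2019
  512a + 64b + 8c + d = 3028
Solving the system yields a = 6, b = 0, c = -5, d = -4.
So p(x) = 6x^3 - 5x - 4.
The leading coefficient is 6.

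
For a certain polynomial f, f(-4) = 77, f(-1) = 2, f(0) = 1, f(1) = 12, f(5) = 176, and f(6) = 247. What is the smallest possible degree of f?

Divided differences on the nodes -4, -1, 0, 1, 5, 6:
  order 0: 77  2  1  12  176  247
  order 1: -25  -1  11  41  71
  order 2: 6  6  6  6
  order 3: 0  0  0
  order 4: 0  0
  order 5: 0
The order-2 divided differences are all 6 (nonzero) and every higher order vanishes, so the data lies on a polynomial of degree exactly 2.

2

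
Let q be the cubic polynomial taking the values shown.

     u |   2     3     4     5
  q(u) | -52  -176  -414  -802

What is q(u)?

q(u) = -6u^3 - 3u^2 + 5u - 2

Write q(u) = au^3 + bu^2 + cu + d. Substituting each data point gives a linear system:
  8a + 4b + 2c + d = -52
  27a + 9b + 3c + d = -176
  64a + 16b + 4c + d = -414
  125a + 25b + 5c + d = -802
Solving the system yields a = -6, b = -3, c = 5, d = -2.
So q(u) = -6u^3 - 3u^2 + 5u - 2.
Check: q(5) = -802. ✓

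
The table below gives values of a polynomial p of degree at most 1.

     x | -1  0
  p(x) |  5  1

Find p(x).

p(x) = -4x + 1

Using the Lagrange interpolation formula with nodes -1, 0:
  L_0(x) = x / -1
  L_1(x) = (x + 1) / 1
Then p(x) = 5·L_0(x) + 1·L_1(x).
Expanding and collecting terms gives p(x) = -4x + 1.
Check: p(-1) = 5. ✓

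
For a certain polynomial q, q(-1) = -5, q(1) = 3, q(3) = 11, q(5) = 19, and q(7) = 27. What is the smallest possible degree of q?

1

Forward differences of the values at u = -1, 1, 3, 5, 7:
  q  : -5  3  11  19  27
  Δ  : 8  8  8  8
  Δ^2: 0  0  0
  Δ^3: 0  0
  Δ^4: 0
The first differences are constant (8) and nonzero, while all higher differences vanish, so the minimal degree is 1.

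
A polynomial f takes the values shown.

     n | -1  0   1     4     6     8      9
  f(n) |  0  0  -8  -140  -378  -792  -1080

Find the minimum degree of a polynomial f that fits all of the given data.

3

Divided differences on the nodes -1, 0, 1, 4, 6, 8, 9:
  order 0: 0  0  -8  -140  -378  -792  -1080
  order 1: 0  -8  -44  -119  -207  -288
  order 2: -4  -9  -15  -22  -27
  order 3: -1  -1  -1  -1
  order 4: 0  0  0
  order 5: 0  0
  order 6: 0
The order-3 divided differences are all -1 (nonzero) and every higher order vanishes, so the data lies on a polynomial of degree exactly 3.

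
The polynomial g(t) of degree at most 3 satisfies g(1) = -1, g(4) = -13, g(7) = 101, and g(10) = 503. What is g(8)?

195

Forward differences of the values at t = 1, 4, 7, 10:
  g  : -1  -13  101  503
  Δ  : -12  114  402
  Δ^2: 126  288
  Δ^3: 162
The third differences are constant, confirming degree 3.
Interpolating (Newton forward form) and evaluating at t = 8 gives g(8) = 195.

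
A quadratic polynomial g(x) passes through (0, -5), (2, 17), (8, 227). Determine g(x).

Using the Lagrange interpolation formula with nodes 0, 2, 8:
  L_0(x) = (x - 2)(x - 8) / 16
  L_1(x) = x(x - 8) / -12
  L_2(x) = x(x - 2) / 48
Then g(x) = -5·L_0(x) + 17·L_1(x) + 227·L_2(x).
Expanding and collecting terms gives g(x) = 3x^2 + 5x - 5.
Check: g(2) = 17. ✓

g(x) = 3x^2 + 5x - 5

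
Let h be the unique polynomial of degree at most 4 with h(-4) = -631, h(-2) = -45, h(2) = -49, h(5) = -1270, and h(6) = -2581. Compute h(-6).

-2953

Using the Lagrange interpolation formula with nodes -4, -2, 2, 5, 6:
  L_0(u) = (u + 2)(u - 2)(u - 5)(u - 6) / 1080
  L_1(u) = (u + 4)(u - 2)(u - 5)(u - 6) / -448
  L_2(u) = (u + 4)(u + 2)(u - 5)(u - 6) / 288
  L_3(u) = (u + 4)(u + 2)(u - 2)(u - 6) / -189
  L_4(u) = (u + 4)(u + 2)(u - 2)(u - 5) / 320
Then h(u) = -631·L_0(u) - 45·L_1(u) - 49·L_2(u) - 1270·L_3(u) - 2581·L_4(u).
Expanding and collecting terms gives h(u) = -2u^4 + u^3 - 5u^2 - 5u + 5.
Evaluating at u = -6: h(-6) = -2953.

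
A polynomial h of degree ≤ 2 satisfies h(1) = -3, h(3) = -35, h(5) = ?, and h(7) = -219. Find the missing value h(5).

The 3 known points determine the degree-2 polynomial uniquely.
Write h(n) = an^2 + bn + c. Substituting each data point gives a linear system:
  a + b + c = -3
  9a + 3b + c = -35
  49a + 7b + c = -219
Solving the system yields a = -5, b = 4, c = -2.
So h(n) = -5n^2 + 4n - 2.
Then h(5) = -107.

-107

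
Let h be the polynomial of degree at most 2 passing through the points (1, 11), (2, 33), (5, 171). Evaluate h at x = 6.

241

Using the Lagrange interpolation formula with nodes 1, 2, 5:
  L_0(x) = (x - 2)(x - 5) / 4
  L_1(x) = (x - 1)(x - 5) / -3
  L_2(x) = (x - 1)(x - 2) / 12
Then h(x) = 11·L_0(x) + 33·L_1(x) + 171·L_2(x).
Expanding and collecting terms gives h(x) = 6x^2 + 4x + 1.
Evaluating at x = 6: h(6) = 241.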